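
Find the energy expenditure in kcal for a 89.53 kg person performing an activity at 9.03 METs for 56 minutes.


kcal = MET * mass * time_hr
Convert time: 56 min = 0.9333 hr
kcal = 9.03 * 89.53 * 0.9333
kcal = 754.5588 kcal

754.5588 kcal


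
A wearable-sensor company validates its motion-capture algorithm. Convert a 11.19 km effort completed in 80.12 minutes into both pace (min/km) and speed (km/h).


Pace = time / distance = 80.12 min / 11.19 km = 7.16 min/km
Speed = distance / time_in_hours = 11.19 / 1.3353 hr
Speed = 8.3799 km/h

7.16 min/km, 8.3799 km/h


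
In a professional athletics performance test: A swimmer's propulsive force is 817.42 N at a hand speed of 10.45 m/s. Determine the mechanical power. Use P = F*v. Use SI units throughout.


P = F * v
P = 817.42 * 10.45
P = 8542.039 W

8542.039 W


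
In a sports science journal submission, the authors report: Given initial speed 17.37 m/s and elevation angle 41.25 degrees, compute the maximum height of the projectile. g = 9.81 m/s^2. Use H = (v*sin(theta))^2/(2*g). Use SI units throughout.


H = (v*sin(theta))^2 / (2*g)
vy = v*sin(theta) = 17.37 * sin(41.25 deg) = 11.4528 m/s
H = vy^2 / (2*g) = 131.1675 / (2*9.81)
H = 131.1675 / 19.62 = 6.6854 m

6.6854 m


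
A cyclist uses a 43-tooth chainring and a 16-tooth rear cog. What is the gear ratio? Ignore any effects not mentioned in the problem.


GR = front_teeth / rear_teeth
GR = 43 / 16
GR = 2.6875

2.6875


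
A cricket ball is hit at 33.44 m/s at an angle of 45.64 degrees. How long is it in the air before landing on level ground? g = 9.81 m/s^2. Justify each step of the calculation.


T = 2*v*sin(theta)/g
sin(theta) = sin(45.64 deg) = 0.715
T = 2*33.44*0.715 / 9.81
T = 47.8166 / 9.81 = 4.8743 s

4.8743 s


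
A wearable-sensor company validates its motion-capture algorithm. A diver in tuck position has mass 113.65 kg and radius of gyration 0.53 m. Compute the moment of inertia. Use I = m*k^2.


I = m * k^2
I = 113.65 * 0.53^2
I = 113.65 * 0.2809 = 31.9243 kg*m^2

31.9243 kg*m^2


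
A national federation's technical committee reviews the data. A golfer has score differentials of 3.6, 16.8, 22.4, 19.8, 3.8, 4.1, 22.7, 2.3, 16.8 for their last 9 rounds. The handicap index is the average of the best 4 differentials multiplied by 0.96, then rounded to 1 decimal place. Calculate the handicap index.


All differentials: 3.6, 16.8, 22.4, 19.8, 3.8, 4.1, 22.7, 2.3, 16.8
Sorted: 2.3, 3.6, 3.8, 4.1, 16.8, 16.8, 19.8, 22.4, 22.7
Best 4: 2.3, 3.6, 3.8, 4.1
Average of best = 13.8 / 4 = 3.45
Raw index = 3.45 * 0.96 = 3.312
Handicap index = round(3.312, 1) = 3.3

3.3


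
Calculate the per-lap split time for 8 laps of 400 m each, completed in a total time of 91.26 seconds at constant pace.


Split time = total_time / n_laps = 91.26 / 8
Split time = 11.4075 s per lap

11.4075 s


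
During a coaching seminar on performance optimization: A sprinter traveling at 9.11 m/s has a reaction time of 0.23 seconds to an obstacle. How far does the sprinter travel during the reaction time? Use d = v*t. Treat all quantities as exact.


d = v * t
d = 9.11 * 0.23
d = 2.0953 m

2.0953 m


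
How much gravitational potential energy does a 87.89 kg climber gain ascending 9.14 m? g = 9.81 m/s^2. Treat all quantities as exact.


PE = m * g * h
PE = 87.89 * 9.81 * 9.14
PE = 862.2009 * 9.14 = 7880.5162 J

7880.5162 J


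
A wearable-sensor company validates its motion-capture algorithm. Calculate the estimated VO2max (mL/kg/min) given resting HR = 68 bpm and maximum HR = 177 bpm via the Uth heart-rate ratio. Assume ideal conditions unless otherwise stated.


VO2max = 15.3 * HRmax / HRrest
VO2max = 15.3 * 177 / 68
VO2max = 2708.1 / 68 = 39.825 mL/kg/min

39.825 mL/kg/min


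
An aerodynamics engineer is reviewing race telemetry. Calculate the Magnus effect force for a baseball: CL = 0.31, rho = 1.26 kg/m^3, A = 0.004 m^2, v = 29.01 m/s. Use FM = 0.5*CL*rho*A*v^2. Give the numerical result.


FM = 0.5 * CL * rho * A * v^2
FM = 0.5 * 0.31 * 1.26 * 0.004 * 29.01^2
v^2 = 841.5801
FM = 0.5 * 0.31 * 1.26 * 0.004 * 841.5801 = 0.6574 N

0.6574 N


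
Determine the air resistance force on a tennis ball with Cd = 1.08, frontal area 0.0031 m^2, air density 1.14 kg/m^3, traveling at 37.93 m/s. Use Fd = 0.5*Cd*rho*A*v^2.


Fd = 0.5 * Cd * rho * A * v^2
Fd = 0.5 * 1.08 * 1.14 * 0.0031 * 37.93^2
v^2 = 1438.6849
Fd = 0.5 * 1.08 * 1.14 * 0.0031 * 1438.6849 = 2.7455 N

2.7455 N


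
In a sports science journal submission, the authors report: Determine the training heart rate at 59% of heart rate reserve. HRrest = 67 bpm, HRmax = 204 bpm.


Target = HRrest + pct*(HRmax - HRrest)
Heart rate reserve = HRmax - HRrest = 204 - 67 = 137 bpm
Fraction = 59% = 0.59
Target = 67 + 0.59 * 137
Target = 67 + 80.83 = 147.83 bpm

147.83 bpm


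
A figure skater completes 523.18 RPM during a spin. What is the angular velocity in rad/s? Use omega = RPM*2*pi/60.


omega = RPM * 2 * pi / 60
omega = 523.18 * 2 * 3.14159 / 60
omega = 3287.2369 / 60 = 54.7873 rad/s

54.7873 rad/s


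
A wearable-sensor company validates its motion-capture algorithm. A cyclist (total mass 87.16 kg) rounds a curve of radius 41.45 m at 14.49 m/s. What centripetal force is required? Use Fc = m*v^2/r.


Fc = m * v^2 / r
v^2 = 14.49^2 = 209.9601
Fc = 87.16 * 209.9601 / 41.45
Fc = 18300.1223 / 41.45 = 441.4987 N

441.4987 N


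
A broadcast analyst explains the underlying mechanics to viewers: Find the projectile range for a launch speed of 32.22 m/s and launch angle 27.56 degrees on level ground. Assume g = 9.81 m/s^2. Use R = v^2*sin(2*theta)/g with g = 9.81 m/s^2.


R = v^2 * sin(2*theta) / g
Convert angle to radians: theta = 27.56 deg = 0.481 rad
sin(2*theta) = sin(0.962) = 0.8204
R = 32.22^2 * 0.8204 / 9.81
R = 1038.1284 * 0.8204 / 9.81 = 86.8125 m

86.8125 m


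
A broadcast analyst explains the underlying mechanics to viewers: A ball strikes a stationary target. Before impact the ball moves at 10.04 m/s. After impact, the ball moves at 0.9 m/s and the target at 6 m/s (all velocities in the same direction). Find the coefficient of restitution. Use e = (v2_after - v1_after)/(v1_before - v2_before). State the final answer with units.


e = (v2_after - v1_after) / (v1_before - v2_before)
Numerator = 6 - 0.9 = 5.1
Denominator = 10.04 - 0 = 10.04
e = 5.1 / 10.04 = 0.508

0.508


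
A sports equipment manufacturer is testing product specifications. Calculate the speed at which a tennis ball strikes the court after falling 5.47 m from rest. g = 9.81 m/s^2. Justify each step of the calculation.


v = sqrt(2 * g * h)
v = sqrt(2 * 9.81 * 5.47)
v = sqrt(107.3214) = 10.3596 m/s

10.3596 m/s


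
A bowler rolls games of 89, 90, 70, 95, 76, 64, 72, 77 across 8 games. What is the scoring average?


Average = sum / n
Sum = 633
Average = 633 / 8 = 79.125

79.125


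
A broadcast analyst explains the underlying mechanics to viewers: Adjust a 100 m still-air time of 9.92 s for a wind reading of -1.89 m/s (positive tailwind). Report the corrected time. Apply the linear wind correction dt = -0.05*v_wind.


dt = -0.05 * v_wind = -0.05 * -1.89 = 0.0945 s
t_corrected = t_still + dt = 9.92 + (0.0945)
t_corrected = 10.0145 s

10.0145 s


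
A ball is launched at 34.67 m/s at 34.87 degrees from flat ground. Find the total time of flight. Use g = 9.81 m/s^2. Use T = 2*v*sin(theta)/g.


T = 2*v*sin(theta)/g
sin(theta) = sin(34.87 deg) = 0.5717
T = 2*34.67*0.5717 / 9.81
T = 39.6428 / 9.81 = 4.0411 s

4.0411 s


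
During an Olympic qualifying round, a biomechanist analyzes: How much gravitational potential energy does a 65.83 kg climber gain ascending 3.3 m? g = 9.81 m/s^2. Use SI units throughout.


PE = m * g * h
PE = 65.83 * 9.81 * 3.3
PE = 645.7923 * 3.3 = 2131.1146 J

2131.1146 J


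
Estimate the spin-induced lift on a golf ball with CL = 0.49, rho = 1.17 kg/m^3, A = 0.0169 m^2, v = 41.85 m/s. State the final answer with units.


FM = 0.5 * CL * rho * A * v^2
FM = 0.5 * 0.49 * 1.17 * 0.0169 * 41.85^2
v^2 = 1751.4225
FM = 0.5 * 0.49 * 1.17 * 0.0169 * 1751.4225 = 8.4846 N

8.4846 N


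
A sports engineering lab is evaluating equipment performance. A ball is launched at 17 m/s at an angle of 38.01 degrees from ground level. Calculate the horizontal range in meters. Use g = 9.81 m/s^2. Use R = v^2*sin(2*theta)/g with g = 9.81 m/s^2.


R = v^2 * sin(2*theta) / g
Convert angle to radians: theta = 38.01 deg = 0.6634 rad
sin(2*theta) = sin(1.3268) = 0.9704
R = 17^2 * 0.9704 / 9.81
R = 289 * 0.9704 / 9.81 = 28.5871 m

28.5871 m


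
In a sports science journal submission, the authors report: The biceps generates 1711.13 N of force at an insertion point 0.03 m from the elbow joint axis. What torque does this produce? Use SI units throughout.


tau = F * d
tau = 1711.13 * 0.03
tau = 51.3339 N*m

51.3339 N*m


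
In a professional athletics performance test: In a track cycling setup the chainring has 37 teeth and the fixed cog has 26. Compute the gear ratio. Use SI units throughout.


GR = front_teeth / rear_teeth
GR = 37 / 26
GR = 1.4231

1.4231


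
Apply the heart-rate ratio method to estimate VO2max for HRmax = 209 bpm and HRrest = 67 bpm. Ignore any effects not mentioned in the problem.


VO2max = 15.3 * HRmax / HRrest
VO2max = 15.3 * 209 / 67
VO2max = 3197.7 / 67 = 47.7269 mL/kg/min

47.7269 mL/kg/min


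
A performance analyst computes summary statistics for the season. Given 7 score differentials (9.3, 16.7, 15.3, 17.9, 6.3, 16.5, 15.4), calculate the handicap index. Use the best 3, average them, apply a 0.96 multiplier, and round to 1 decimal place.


All differentials: 9.3, 16.7, 15.3, 17.9, 6.3, 16.5, 15.4
Sorted: 6.3, 9.3, 15.3, 15.4, 16.5, 16.7, 17.9
Best 3: 6.3, 9.3, 15.3
Average of best = 30.9 / 3 = 10.3
Raw index = 10.3 * 0.96 = 9.888
Handicap index = round(9.888, 1) = 9.9

9.9


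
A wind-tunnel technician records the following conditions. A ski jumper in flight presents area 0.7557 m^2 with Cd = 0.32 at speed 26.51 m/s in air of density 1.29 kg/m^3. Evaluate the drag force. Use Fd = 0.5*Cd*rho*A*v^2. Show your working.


Fd = 0.5 * Cd * rho * A * v^2
Fd = 0.5 * 0.32 * 1.29 * 0.7557 * 26.51^2
v^2 = 702.7801
Fd = 0.5 * 0.32 * 1.29 * 0.7557 * 702.7801 = 109.6172 N

109.6172 N


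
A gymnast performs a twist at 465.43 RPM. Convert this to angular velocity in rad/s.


omega = RPM * 2 * pi / 60
omega = 465.43 * 2 * 3.14159 / 60
omega = 2924.3829 / 60 = 48.7397 rad/s

48.7397 rad/s


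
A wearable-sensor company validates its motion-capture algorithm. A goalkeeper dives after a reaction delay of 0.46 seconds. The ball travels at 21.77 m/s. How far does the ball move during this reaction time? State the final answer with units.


d = v * t
d = 21.77 * 0.46
d = 10.0142 m

10.0142 m


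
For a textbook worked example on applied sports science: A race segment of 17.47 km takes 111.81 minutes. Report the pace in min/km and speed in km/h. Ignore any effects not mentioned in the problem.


Pace = time / distance = 111.81 min / 17.47 km = 6.4001 min/km
Speed = distance / time_in_hours = 17.47 / 1.8635 hr
Speed = 9.3748 km/h

6.4001 min/km, 9.3748 km/h


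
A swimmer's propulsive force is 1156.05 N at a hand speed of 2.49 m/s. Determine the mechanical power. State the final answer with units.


P = F * v
P = 1156.05 * 2.49
P = 2878.5645 W

2878.5645 W


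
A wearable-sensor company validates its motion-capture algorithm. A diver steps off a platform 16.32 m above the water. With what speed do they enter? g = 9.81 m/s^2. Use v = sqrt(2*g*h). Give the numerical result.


v = sqrt(2 * g * h)
v = sqrt(2 * 9.81 * 16.32)
v = sqrt(320.1984) = 17.8941 m/s

17.8941 m/s


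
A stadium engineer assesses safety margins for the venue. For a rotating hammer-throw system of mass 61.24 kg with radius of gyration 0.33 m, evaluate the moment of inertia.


I = m * k^2
I = 61.24 * 0.33^2
I = 61.24 * 0.1089 = 6.669 kg*m^2

6.669 kg*m^2


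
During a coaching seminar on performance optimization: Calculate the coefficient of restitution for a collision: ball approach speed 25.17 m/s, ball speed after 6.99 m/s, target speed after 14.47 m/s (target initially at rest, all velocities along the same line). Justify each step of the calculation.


e = (v2_after - v1_after) / (v1_before - v2_before)
Numerator = 14.47 - 6.99 = 7.48
Denominator = 25.17 - 0 = 25.17
e = 7.48 / 25.17 = 0.2972

0.2972


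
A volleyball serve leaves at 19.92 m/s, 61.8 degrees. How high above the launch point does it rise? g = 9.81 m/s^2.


H = (v*sin(theta))^2 / (2*g)
vy = v*sin(theta) = 19.92 * sin(61.8 deg) = 17.5556 m/s
H = vy^2 / (2*g) = 308.1979 / (2*9.81)
H = 308.1979 / 19.62 = 15.7084 m

15.7084 m


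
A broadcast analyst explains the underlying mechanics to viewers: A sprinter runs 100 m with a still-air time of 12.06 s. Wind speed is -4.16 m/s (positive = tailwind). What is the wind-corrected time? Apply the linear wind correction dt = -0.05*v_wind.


dt = -0.05 * v_wind = -0.05 * -4.16 = 0.208 s
t_corrected = t_still + dt = 12.06 + (0.208)
t_corrected = 12.268 s

12.268 s


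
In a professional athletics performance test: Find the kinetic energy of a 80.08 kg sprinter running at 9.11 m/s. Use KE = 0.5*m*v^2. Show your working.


KE = 0.5 * m * v^2
KE = 0.5 * 80.08 * 9.11^2
KE = 0.5 * 80.08 * 82.9921 = 3323.0037 J

3323.0037 J


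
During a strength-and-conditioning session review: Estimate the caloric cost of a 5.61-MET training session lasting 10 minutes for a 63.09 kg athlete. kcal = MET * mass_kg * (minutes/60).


kcal = MET * mass * time_hr
Convert time: 10 min = 0.1667 hr
kcal = 5.61 * 63.09 * 0.1667
kcal = 58.9892 kcal

58.9892 kcal


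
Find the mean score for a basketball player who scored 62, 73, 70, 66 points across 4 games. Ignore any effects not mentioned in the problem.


Average = sum / n
Sum = 271
Average = 271 / 4 = 67.75

67.75


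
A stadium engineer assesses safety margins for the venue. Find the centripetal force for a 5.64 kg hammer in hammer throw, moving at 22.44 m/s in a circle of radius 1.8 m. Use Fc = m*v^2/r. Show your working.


Fc = m * v^2 / r
v^2 = 22.44^2 = 503.5536
Fc = 5.64 * 503.5536 / 1.8
Fc = 2840.0423 / 1.8 = 1577.8013 N

1577.8013 N


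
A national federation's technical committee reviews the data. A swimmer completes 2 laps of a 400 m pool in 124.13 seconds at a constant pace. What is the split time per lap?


Split time = total_time / n_laps = 124.13 / 2
Split time = 62.065 s per lap

62.065 s


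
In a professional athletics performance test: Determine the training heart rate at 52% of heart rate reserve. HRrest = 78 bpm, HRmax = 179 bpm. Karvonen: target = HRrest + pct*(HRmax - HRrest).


Target = HRrest + pct*(HRmax - HRrest)
Heart rate reserve = HRmax - HRrest = 179 - 78 = 101 bpm
Fraction = 52% = 0.52
Target = 78 + 0.52 * 101
Target = 78 + 52.52 = 130.52 bpm

130.52 bpm


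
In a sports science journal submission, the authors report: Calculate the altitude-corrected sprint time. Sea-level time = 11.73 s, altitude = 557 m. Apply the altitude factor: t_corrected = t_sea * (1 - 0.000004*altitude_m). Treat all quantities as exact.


Correction factor = 1 - 0.000004 * 557 = 0.997772
t_corrected = t_sea * factor = 11.73 * 0.997772
t_corrected = 11.7039 s

11.7039 s


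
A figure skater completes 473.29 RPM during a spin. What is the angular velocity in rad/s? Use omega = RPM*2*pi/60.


omega = RPM * 2 * pi / 60
omega = 473.29 * 2 * 3.14159 / 60
omega = 2973.7688 / 60 = 49.5628 rad/s

49.5628 rad/s


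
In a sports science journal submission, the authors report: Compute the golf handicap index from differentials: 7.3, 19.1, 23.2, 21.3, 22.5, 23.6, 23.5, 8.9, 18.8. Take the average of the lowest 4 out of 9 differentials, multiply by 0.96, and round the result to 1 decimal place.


All differentials: 7.3, 19.1, 23.2, 21.3, 22.5, 23.6, 23.5, 8.9, 18.8
Sorted: 7.3, 8.9, 18.8, 19.1, 21.3, 22.5, 23.2, 23.5, 23.6
Best 4: 7.3, 8.9, 18.8, 19.1
Average of best = 54.1 / 4 = 13.525
Raw index = 13.525 * 0.96 = 12.984
Handicap index = round(12.984, 1) = 13.0

13.0


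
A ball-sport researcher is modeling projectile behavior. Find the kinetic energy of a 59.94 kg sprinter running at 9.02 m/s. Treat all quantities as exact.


KE = 0.5 * m * v^2
KE = 0.5 * 59.94 * 9.02^2
KE = 0.5 * 59.94 * 81.3604 = 2438.3712 J

2438.3712 J


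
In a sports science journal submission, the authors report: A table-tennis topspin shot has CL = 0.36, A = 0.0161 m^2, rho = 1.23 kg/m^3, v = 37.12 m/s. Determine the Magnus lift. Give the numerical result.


FM = 0.5 * CL * rho * A * v^2
FM = 0.5 * 0.36 * 1.23 * 0.0161 * 37.12^2
v^2 = 1377.8944
FM = 0.5 * 0.36 * 1.23 * 0.0161 * 1377.8944 = 4.9116 N

4.9116 N


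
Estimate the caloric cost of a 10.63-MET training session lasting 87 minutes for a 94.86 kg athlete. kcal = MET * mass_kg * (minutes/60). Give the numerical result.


kcal = MET * mass * time_hr
Convert time: 87 min = 1.45 hr
kcal = 10.63 * 94.86 * 1.45
kcal = 1462.1246 kcal

1462.1246 kcal


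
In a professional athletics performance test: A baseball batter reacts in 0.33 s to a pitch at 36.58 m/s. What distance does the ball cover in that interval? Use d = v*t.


d = v * t
d = 36.58 * 0.33
d = 12.0714 m

12.0714 m


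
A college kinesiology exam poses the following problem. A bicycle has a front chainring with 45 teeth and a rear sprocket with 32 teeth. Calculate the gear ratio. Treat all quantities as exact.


GR = front_teeth / rear_teeth
GR = 45 / 32
GR = 1.4062

1.4062


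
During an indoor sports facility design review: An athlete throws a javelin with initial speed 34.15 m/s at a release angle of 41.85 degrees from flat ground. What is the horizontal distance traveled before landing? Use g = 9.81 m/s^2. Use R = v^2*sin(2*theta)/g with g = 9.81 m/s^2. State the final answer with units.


R = v^2 * sin(2*theta) / g
Convert angle to radians: theta = 41.85 deg = 0.7304 rad
sin(2*theta) = sin(1.4608) = 0.994
R = 34.15^2 * 0.994 / 9.81
R = 1166.2225 * 0.994 / 9.81 = 118.1631 m

118.1631 m


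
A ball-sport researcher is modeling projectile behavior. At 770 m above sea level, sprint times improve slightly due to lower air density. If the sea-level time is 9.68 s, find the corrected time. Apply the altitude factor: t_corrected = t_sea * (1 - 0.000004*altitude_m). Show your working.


Correction factor = 1 - 0.000004 * 770 = 0.99692
t_corrected = t_sea * factor = 9.68 * 0.99692
t_corrected = 9.6502 s

9.6502 s


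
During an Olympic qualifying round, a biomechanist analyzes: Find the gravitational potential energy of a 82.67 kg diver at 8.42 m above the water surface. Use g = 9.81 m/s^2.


PE = m * g * h
PE = 82.67 * 9.81 * 8.42
PE = 810.9927 * 8.42 = 6828.5585 J

6828.5585 J


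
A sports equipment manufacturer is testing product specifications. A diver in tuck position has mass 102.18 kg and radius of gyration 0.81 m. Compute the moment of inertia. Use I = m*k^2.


I = m * k^2
I = 102.18 * 0.81^2
I = 102.18 * 0.6561 = 67.0403 kg*m^2

67.0403 kg*m^2


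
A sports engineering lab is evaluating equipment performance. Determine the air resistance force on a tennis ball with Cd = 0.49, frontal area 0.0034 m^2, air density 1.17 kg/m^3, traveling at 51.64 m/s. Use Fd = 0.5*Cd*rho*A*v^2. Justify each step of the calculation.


Fd = 0.5 * Cd * rho * A * v^2
Fd = 0.5 * 0.49 * 1.17 * 0.0034 * 51.64^2
v^2 = 2666.6896
Fd = 0.5 * 0.49 * 1.17 * 0.0034 * 2666.6896 = 2.599 N

2.599 N


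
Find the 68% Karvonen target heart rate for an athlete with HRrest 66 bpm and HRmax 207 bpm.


Target = HRrest + pct*(HRmax - HRrest)
Heart rate reserve = HRmax - HRrest = 207 - 66 = 141 bpm
Fraction = 68% = 0.68
Target = 66 + 0.68 * 141
Target = 66 + 95.88 = 161.88 bpm

161.88 bpm


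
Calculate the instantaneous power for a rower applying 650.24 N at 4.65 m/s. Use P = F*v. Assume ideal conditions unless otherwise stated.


P = F * v
P = 650.24 * 4.65
P = 3023.616 W

3023.616 W


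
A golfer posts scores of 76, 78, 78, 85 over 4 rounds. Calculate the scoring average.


Average = sum / n
Sum = 317
Average = 317 / 4 = 79.25

79.25


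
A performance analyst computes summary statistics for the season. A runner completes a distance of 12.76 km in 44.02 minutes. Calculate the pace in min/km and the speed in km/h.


Pace = time / distance = 44.02 min / 12.76 km = 3.4498 min/km
Speed = distance / time_in_hours = 12.76 / 0.7337 hr
Speed = 17.3921 km/h

3.4498 min/km, 17.3921 km/h


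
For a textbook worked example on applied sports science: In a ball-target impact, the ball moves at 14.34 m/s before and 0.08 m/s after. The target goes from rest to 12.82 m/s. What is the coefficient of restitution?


e = (v2_after - v1_after) / (v1_before - v2_before)
Numerator = 12.82 - 0.08 = 12.74
Denominator = 14.34 - 0 = 14.34
e = 12.74 / 14.34 = 0.8884

0.8884


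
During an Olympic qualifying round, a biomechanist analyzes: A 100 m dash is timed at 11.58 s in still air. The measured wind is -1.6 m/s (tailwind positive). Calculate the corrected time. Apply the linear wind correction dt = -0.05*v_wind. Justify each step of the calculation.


dt = -0.05 * v_wind = -0.05 * -1.6 = 0.08 s
t_corrected = t_still + dt = 11.58 + (0.08)
t_corrected = 11.66 s

11.66 s


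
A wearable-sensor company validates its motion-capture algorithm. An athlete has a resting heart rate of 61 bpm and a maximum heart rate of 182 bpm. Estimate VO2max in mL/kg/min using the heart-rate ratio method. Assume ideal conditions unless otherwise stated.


VO2max = 15.3 * HRmax / HRrest
VO2max = 15.3 * 182 / 61
VO2max = 2784.6 / 61 = 45.6492 mL/kg/min

45.6492 mL/kg/min


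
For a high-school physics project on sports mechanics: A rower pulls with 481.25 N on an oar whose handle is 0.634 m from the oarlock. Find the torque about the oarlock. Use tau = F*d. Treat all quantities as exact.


tau = F * d
tau = 481.25 * 0.634
tau = 305.1125 N*m

305.1125 N*m


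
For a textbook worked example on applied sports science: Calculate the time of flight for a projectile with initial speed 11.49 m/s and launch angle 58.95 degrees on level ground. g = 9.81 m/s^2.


T = 2*v*sin(theta)/g
sin(theta) = sin(58.95 deg) = 0.8567
T = 2*11.49*0.8567 / 9.81
T = 19.6874 / 9.81 = 2.0069 s

2.0069 s


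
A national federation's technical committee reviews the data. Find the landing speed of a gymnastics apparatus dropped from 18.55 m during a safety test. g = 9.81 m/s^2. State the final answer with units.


v = sqrt(2 * g * h)
v = sqrt(2 * 9.81 * 18.55)
v = sqrt(363.951) = 19.0775 m/s

19.0775 m/s


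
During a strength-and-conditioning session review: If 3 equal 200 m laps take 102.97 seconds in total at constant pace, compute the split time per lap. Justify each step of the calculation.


Split time = total_time / n_laps = 102.97 / 3
Split time = 34.3233 s per lap

34.3233 s


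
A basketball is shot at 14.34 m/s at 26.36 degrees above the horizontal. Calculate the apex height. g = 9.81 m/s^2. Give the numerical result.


H = (v*sin(theta))^2 / (2*g)
vy = v*sin(theta) = 14.34 * sin(26.36 deg) = 6.3671 m/s
H = vy^2 / (2*g) = 40.54 / (2*9.81)
H = 40.54 / 19.62 = 2.0663 m

2.0663 m


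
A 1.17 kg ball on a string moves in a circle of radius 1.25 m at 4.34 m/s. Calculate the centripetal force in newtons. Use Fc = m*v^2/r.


Fc = m * v^2 / r
v^2 = 4.34^2 = 18.8356
Fc = 1.17 * 18.8356 / 1.25
Fc = 22.0377 / 1.25 = 17.6301 N

17.6301 N


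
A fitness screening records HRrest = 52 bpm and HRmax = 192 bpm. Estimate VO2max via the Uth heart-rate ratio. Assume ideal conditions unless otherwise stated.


VO2max = 15.3 * HRmax / HRrest
VO2max = 15.3 * 192 / 52
VO2max = 2937.6 / 52 = 56.4923 mL/kg/min

56.4923 mL/kg/min


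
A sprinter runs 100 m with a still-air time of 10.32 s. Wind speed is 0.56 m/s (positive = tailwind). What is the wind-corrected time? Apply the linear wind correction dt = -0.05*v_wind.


dt = -0.05 * v_wind = -0.05 * 0.56 = -0.028 s
t_corrected = t_still + dt = 10.32 + (-0.028)
t_corrected = 10.292 s

10.292 s


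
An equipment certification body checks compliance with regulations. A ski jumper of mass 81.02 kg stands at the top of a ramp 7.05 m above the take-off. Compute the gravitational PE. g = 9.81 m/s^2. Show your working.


PE = m * g * h
PE = 81.02 * 9.81 * 7.05
PE = 794.8062 * 7.05 = 5603.3837 J

5603.3837 J


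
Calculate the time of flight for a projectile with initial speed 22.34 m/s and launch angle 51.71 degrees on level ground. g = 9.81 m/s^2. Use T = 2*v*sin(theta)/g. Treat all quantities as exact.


T = 2*v*sin(theta)/g
sin(theta) = sin(51.71 deg) = 0.7849
T = 2*22.34*0.7849 / 9.81
T = 35.0686 / 9.81 = 3.5748 s

3.5748 s


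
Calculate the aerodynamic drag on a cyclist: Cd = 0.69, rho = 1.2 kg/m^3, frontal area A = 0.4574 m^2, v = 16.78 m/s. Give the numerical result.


Fd = 0.5 * Cd * rho * A * v^2
Fd = 0.5 * 0.69 * 1.2 * 0.4574 * 16.78^2
v^2 = 281.5684
Fd = 0.5 * 0.69 * 1.2 * 0.4574 * 281.5684 = 53.3188 N

53.3188 N


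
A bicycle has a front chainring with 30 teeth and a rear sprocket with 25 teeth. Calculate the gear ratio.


GR = front_teeth / rear_teeth
GR = 30 / 25
GR = 1.2

1.2


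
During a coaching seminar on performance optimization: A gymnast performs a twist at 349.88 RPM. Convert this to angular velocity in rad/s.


omega = RPM * 2 * pi / 60
omega = 349.88 * 2 * 3.14159 / 60
omega = 2198.3609 / 60 = 36.6393 rad/s

36.6393 rad/s


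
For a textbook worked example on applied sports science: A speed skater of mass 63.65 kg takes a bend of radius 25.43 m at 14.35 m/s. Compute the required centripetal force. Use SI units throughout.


Fc = m * v^2 / r
v^2 = 14.35^2 = 205.9225
Fc = 63.65 * 205.9225 / 25.43
Fc = 13106.9671 / 25.43 = 515.4136 N

515.4136 N


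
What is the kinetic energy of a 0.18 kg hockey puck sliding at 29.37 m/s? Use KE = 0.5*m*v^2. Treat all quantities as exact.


KE = 0.5 * m * v^2
KE = 0.5 * 0.18 * 29.37^2
KE = 0.5 * 0.18 * 862.5969 = 77.6337 J

77.6337 J


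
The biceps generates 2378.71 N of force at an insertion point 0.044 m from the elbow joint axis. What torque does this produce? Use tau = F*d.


tau = F * d
tau = 2378.71 * 0.044
tau = 104.6632 N*m

104.6632 N*m


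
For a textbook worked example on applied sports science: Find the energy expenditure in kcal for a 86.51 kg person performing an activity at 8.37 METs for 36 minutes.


kcal = MET * mass * time_hr
Convert time: 36 min = 0.6 hr
kcal = 8.37 * 86.51 * 0.6
kcal = 434.4532 kcal

434.4532 kcal


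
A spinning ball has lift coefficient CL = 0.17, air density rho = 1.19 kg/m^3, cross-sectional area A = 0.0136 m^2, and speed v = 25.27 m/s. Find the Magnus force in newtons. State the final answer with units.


FM = 0.5 * CL * rho * A * v^2
FM = 0.5 * 0.17 * 1.19 * 0.0136 * 25.27^2
v^2 = 638.5729
FM = 0.5 * 0.17 * 1.19 * 0.0136 * 638.5729 = 0.8784 N

0.8784 N


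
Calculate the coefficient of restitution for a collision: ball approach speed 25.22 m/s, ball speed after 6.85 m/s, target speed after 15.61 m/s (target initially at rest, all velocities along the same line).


e = (v2_after - v1_after) / (v1_before - v2_before)
Numerator = 15.61 - 6.85 = 8.76
Denominator = 25.22 - 0 = 25.22
e = 8.76 / 25.22 = 0.3473

0.3473


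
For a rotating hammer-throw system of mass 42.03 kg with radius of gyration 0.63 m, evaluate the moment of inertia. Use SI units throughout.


I = m * k^2
I = 42.03 * 0.63^2
I = 42.03 * 0.3969 = 16.6817 kg*m^2

16.6817 kg*m^2


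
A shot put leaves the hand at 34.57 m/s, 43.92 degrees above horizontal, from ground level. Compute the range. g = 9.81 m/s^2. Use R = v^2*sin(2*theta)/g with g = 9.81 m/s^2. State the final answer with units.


R = v^2 * sin(2*theta) / g
Convert angle to radians: theta = 43.92 deg = 0.7665 rad
sin(2*theta) = sin(1.5331) = 0.9993
R = 34.57^2 * 0.9993 / 9.81
R = 1195.0849 * 0.9993 / 9.81 = 121.7366 m

121.7366 m


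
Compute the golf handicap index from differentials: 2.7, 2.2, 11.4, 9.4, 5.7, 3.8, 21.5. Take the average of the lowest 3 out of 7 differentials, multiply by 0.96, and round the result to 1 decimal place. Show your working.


All differentials: 2.7, 2.2, 11.4, 9.4, 5.7, 3.8, 21.5
Sorted: 2.2, 2.7, 3.8, 5.7, 9.4, 11.4, 21.5
Best 3: 2.2, 2.7, 3.8
Average of best = 8.7 / 3 = 2.9
Raw index = 2.9 * 0.96 = 2.784
Handicap index = round(2.784, 1) = 2.8

2.8


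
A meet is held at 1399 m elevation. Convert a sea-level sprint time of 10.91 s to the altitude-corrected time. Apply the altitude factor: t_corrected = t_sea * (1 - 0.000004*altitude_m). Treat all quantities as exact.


Correction factor = 1 - 0.000004 * 1399 = 0.994404
t_corrected = t_sea * factor = 10.91 * 0.994404
t_corrected = 10.8489 s

10.8489 s


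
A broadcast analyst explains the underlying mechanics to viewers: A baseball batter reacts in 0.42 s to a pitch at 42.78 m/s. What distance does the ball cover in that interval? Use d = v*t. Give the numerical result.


d = v * t
d = 42.78 * 0.42
d = 17.9676 m

17.9676 m


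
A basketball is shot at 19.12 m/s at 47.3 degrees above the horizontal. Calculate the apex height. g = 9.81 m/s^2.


H = (v*sin(theta))^2 / (2*g)
vy = v*sin(theta) = 19.12 * sin(47.3 deg) = 14.0516 m/s
H = vy^2 / (2*g) = 197.4465 / (2*9.81)
H = 197.4465 / 19.62 = 10.0635 m

10.0635 m


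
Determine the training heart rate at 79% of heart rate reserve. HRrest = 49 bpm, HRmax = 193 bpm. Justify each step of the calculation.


Target = HRrest + pct*(HRmax - HRrest)
Heart rate reserve = HRmax - HRrest = 193 - 49 = 144 bpm
Fraction = 79% = 0.79
Target = 49 + 0.79 * 144
Target = 49 + 113.76 = 162.76 bpm

162.76 bpm


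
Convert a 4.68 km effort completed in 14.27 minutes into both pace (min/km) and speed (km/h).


Pace = time / distance = 14.27 min / 4.68 km = 3.0491 min/km
Speed = distance / time_in_hours = 4.68 / 0.2378 hr
Speed = 19.6776 km/h

3.0491 min/km, 19.6776 km/h


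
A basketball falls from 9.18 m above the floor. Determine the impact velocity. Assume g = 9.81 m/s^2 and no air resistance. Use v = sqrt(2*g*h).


v = sqrt(2 * g * h)
v = sqrt(2 * 9.81 * 9.18)
v = sqrt(180.1116) = 13.4206 m/s

13.4206 m/s


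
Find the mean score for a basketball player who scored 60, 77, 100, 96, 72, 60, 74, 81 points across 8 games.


Average = sum / n
Sum = 620
Average = 620 / 8 = 77.5

77.5


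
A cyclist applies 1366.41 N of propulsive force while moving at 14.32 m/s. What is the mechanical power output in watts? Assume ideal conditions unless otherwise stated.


P = F * v
P = 1366.41 * 14.32
P = 19566.9912 W

19566.9912 W


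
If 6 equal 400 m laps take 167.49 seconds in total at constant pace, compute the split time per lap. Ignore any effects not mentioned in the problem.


Split time = total_time / n_laps = 167.49 / 6
Split time = 27.915 s per lap

27.915 s


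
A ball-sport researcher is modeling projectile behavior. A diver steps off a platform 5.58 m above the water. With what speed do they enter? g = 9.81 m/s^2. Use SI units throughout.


v = sqrt(2 * g * h)
v = sqrt(2 * 9.81 * 5.58)
v = sqrt(109.4796) = 10.4632 m/s

10.4632 m/s


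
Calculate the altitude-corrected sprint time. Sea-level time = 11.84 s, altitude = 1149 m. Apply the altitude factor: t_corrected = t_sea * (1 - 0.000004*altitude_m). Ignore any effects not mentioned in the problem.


Correction factor = 1 - 0.000004 * 1149 = 0.995404
t_corrected = t_sea * factor = 11.84 * 0.995404
t_corrected = 11.7856 s

11.7856 s


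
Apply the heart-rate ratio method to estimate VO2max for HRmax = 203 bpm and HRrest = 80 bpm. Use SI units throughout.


VO2max = 15.3 * HRmax / HRrest
VO2max = 15.3 * 203 / 80
VO2max = 3105.9 / 80 = 38.8238 mL/kg/min

38.8238 mL/kg/min


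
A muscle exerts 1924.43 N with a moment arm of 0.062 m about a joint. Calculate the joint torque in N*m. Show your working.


tau = F * d
tau = 1924.43 * 0.062
tau = 119.3147 N*m

119.3147 N*m


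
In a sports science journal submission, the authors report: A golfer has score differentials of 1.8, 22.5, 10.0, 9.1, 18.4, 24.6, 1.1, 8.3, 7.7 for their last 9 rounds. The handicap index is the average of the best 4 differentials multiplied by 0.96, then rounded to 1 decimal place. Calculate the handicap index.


All differentials: 1.8, 22.5, 10.0, 9.1, 18.4, 24.6, 1.1, 8.3, 7.7
Sorted: 1.1, 1.8, 7.7, 8.3, 9.1, 10.0, 18.4, 22.5, 24.6
Best 4: 1.1, 1.8, 7.7, 8.3
Average of best = 18.9 / 4 = 4.725
Raw index = 4.725 * 0.96 = 4.536
Handicap index = round(4.536, 1) = 4.5

4.5


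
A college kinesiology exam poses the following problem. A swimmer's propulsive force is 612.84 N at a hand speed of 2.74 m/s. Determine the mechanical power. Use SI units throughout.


P = F * v
P = 612.84 * 2.74
P = 1679.1816 W

1679.1816 W


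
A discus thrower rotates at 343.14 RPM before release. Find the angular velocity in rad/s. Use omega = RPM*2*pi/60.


omega = RPM * 2 * pi / 60
omega = 343.14 * 2 * 3.14159 / 60
omega = 2156.0122 / 60 = 35.9335 rad/s

35.9335 rad/s


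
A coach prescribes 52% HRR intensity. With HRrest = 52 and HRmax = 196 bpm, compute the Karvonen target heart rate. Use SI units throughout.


Target = HRrest + pct*(HRmax - HRrest)
Heart rate reserve = HRmax - HRrest = 196 - 52 = 144 bpm
Fraction = 52% = 0.52
Target = 52 + 0.52 * 144
Target = 52 + 74.88 = 126.88 bpm

126.88 bpm


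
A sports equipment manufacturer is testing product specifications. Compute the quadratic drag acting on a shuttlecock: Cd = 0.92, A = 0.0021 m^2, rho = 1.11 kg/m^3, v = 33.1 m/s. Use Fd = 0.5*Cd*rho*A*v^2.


Fd = 0.5 * Cd * rho * A * v^2
Fd = 0.5 * 0.92 * 1.11 * 0.0021 * 33.1^2
v^2 = 1095.61
Fd = 0.5 * 0.92 * 1.11 * 0.0021 * 1095.61 = 1.1748 N

1.1748 N


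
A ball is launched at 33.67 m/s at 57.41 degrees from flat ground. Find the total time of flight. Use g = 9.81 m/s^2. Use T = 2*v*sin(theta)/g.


T = 2*v*sin(theta)/g
sin(theta) = sin(57.41 deg) = 0.8425
T = 2*33.67*0.8425 / 9.81
T = 56.7371 / 9.81 = 5.7836 s

5.7836 s


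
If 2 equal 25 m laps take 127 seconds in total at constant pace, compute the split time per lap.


Split time = total_time / n_laps = 127 / 2
Split time = 63.5 s per lap

63.5 s


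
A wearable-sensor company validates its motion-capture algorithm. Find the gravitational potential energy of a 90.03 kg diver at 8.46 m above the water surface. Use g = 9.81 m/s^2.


PE = m * g * h
PE = 90.03 * 9.81 * 8.46
PE = 883.1943 * 8.46 = 7471.8238 J

7471.8238 J


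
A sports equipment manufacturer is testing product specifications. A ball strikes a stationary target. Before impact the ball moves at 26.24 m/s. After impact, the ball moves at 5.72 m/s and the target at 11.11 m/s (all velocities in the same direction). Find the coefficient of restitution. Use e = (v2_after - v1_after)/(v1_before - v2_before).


e = (v2_after - v1_after) / (v1_before - v2_before)
Numerator = 11.11 - 5.72 = 5.39
Denominator = 26.24 - 0 = 26.24
e = 5.39 / 26.24 = 0.2054

0.2054


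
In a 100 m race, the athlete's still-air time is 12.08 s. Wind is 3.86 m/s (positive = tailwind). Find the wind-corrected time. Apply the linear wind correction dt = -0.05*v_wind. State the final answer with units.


dt = -0.05 * v_wind = -0.05 * 3.86 = -0.193 s
t_corrected = t_still + dt = 12.08 + (-0.193)
t_corrected = 11.887 s

11.887 s


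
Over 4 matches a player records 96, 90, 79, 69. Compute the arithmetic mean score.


Average = sum / n
Sum = 334
Average = 334 / 4 = 83.5

83.5


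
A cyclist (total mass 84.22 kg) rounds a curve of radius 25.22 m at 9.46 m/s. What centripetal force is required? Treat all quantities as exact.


Fc = m * v^2 / r
v^2 = 9.46^2 = 89.4916
Fc = 84.22 * 89.4916 / 25.22
Fc = 7536.9826 / 25.22 = 298.8494 N

298.8494 N


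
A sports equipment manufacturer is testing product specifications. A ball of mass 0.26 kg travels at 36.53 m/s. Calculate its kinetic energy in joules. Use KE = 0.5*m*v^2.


KE = 0.5 * m * v^2
KE = 0.5 * 0.26 * 36.53^2
KE = 0.5 * 0.26 * 1334.4409 = 173.4773 J

173.4773 J


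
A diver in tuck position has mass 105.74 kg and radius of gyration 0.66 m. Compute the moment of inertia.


I = m * k^2
I = 105.74 * 0.66^2
I = 105.74 * 0.4356 = 46.0603 kg*m^2

46.0603 kg*m^2


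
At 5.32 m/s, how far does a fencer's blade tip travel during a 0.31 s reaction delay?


d = v * t
d = 5.32 * 0.31
d = 1.6492 m

1.6492 m


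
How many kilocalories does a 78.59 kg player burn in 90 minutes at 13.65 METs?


kcal = MET * mass * time_hr
Convert time: 90 min = 1.5 hr
kcal = 13.65 * 78.59 * 1.5
kcal = 1609.1303 kcal

1609.1303 kcal


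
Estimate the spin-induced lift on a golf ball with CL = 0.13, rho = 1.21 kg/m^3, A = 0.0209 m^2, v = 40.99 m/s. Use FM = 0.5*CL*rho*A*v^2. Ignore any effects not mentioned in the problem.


FM = 0.5 * CL * rho * A * v^2
FM = 0.5 * 0.13 * 1.21 * 0.0209 * 40.99^2
v^2 = 1680.1801
FM = 0.5 * 0.13 * 1.21 * 0.0209 * 1680.1801 = 2.7619 N

2.7619 N


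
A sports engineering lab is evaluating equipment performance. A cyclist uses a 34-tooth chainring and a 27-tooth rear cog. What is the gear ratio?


GR = front_teeth / rear_teeth
GR = 34 / 27
GR = 1.2593

1.2593


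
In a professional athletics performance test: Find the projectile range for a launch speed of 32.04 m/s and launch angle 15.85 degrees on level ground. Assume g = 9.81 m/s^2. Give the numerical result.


R = v^2 * sin(2*theta) / g
Convert angle to radians: theta = 15.85 deg = 0.2766 rad
sin(2*theta) = sin(0.5533) = 0.5255
R = 32.04^2 * 0.5255 / 9.81
R = 1026.5616 * 0.5255 / 9.81 = 54.9877 m

54.9877 m


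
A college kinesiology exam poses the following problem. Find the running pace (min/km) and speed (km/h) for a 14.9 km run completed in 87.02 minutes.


Pace = time / distance = 87.02 min / 14.9 km = 5.8403 min/km
Speed = distance / time_in_hours = 14.9 / 1.4503 hr
Speed = 10.2735 km/h

5.8403 min/km, 10.2735 km/h


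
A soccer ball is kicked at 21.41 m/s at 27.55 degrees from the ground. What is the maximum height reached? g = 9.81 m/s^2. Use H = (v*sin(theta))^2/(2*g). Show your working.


H = (v*sin(theta))^2 / (2*g)
vy = v*sin(theta) = 21.41 * sin(27.55 deg) = 9.9026 m/s
H = vy^2 / (2*g) = 98.0616 / (2*9.81)
H = 98.0616 / 19.62 = 4.998 m

4.998 m


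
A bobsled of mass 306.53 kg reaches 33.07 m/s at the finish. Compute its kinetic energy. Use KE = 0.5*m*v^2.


KE = 0.5 * m * v^2
KE = 0.5 * 306.53 * 33.07^2
KE = 0.5 * 306.53 * 1093.6249 = 167614.4203 J

167614.4203 J


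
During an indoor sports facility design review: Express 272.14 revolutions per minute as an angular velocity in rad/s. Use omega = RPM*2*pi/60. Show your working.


omega = RPM * 2 * pi / 60
omega = 272.14 * 2 * 3.14159 / 60
omega = 1709.906 / 60 = 28.4984 rad/s

28.4984 rad/s


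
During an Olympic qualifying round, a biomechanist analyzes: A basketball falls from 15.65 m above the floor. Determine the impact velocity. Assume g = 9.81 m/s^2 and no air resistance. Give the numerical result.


v = sqrt(2 * g * h)
v = sqrt(2 * 9.81 * 15.65)
v = sqrt(307.053) = 17.5229 m/s

17.5229 m/s


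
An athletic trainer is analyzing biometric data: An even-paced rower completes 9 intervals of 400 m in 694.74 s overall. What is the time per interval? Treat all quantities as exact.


Split time = total_time / n_laps = 694.74 / 9
Split time = 77.1933 s per lap

77.1933 s


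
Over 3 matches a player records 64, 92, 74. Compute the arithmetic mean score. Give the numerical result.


Average = sum / n
Sum = 230
Average = 230 / 3 = 76.6667

76.6667


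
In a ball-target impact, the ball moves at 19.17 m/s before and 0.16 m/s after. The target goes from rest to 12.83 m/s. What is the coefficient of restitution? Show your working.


e = (v2_after - v1_after) / (v1_before - v2_before)
Numerator = 12.83 - 0.16 = 12.67
Denominator = 19.17 - 0 = 19.17
e = 12.67 / 19.17 = 0.6609

0.6609
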